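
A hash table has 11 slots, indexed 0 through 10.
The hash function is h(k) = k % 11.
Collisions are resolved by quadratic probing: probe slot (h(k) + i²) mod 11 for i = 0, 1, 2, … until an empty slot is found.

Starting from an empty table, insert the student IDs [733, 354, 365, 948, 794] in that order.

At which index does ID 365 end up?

733 hashes to 7; slot 7 is free → place at 7.
354 hashes to 2; slot 2 is free → place at 2.
365 hashes to 2; 2 taken → place at 3.
948 hashes to 2; 2,3 taken → place at 6.
794 hashes to 2; 2,3,6 taken → place at 0.
Table: [794, ∅, 354, 365, ∅, ∅, 948, 733, ∅, ∅, ∅]

3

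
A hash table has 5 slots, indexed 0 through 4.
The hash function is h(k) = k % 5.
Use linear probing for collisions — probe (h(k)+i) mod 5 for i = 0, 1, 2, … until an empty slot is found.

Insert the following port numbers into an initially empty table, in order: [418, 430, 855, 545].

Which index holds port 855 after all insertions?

1

418: h=3 -> slot 3
430: h=0 -> slot 0
855: h=0, probe 0,1 -> slot 1
545: h=0, probe 0,1,2 -> slot 2
Table: [430, 855, 545, 418, -]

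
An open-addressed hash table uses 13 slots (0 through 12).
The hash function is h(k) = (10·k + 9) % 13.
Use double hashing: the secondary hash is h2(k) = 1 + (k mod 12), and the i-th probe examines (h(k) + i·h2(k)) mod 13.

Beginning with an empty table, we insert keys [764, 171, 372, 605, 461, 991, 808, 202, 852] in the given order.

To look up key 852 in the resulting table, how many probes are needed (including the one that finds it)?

2

764 hashes to 5; slot 5 is free -> place at 5.
171 hashes to 3; slot 3 is free -> place at 3.
372 hashes to 11; slot 11 is free -> place at 11.
605 hashes to 1; slot 1 is free -> place at 1.
461 hashes to 4; slot 4 is free -> place at 4.
991 hashes to 0; slot 0 is free -> place at 0.
808 hashes to 3, h2=5; 3 taken -> place at 8.
202 hashes to 1, h2=11; 1 taken -> place at 12.
852 hashes to 1, h2=1; 1 taken -> place at 2.
Table: [991, 605, 852, 171, 461, 764, —, —, 808, —, —, 372, 202]
Lookup 852: h=1, h2=1, probe 1,2 → found at 2.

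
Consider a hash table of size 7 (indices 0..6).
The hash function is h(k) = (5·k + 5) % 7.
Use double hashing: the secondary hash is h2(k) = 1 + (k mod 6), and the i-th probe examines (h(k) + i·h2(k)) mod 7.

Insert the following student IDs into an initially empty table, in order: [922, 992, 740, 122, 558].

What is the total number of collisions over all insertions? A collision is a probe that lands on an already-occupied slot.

Insert 922: h=2, slot 2 empty → index 2.
Insert 992: h=2, h2=3, slot 2 occupied → index 5.
Insert 740: h=2, h2=3, slots 2,5 occupied → index 1.
Insert 122: h=6, slot 6 empty → index 6.
Insert 558: h=2, h2=1, slot 2 occupied → index 3.
Table: [-, 740, 922, 558, -, 992, 122]

4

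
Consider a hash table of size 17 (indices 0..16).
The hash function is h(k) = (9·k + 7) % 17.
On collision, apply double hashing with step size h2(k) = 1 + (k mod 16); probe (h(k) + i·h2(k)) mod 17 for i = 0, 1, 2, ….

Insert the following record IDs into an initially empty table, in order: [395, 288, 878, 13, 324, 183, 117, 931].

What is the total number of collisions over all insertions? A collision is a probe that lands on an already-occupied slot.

4

395: h=9 -> slot 9
288: h=15 -> slot 15
878: h=4 -> slot 4
13: h=5 -> slot 5
324: h=16 -> slot 16
183: h=5, h2=8, probe 5,13 -> slot 13
117: h=6 -> slot 6
931: h=5, h2=4, probe 5,9,13,0 -> slot 0
Table: [931, —, —, —, 878, 13, 117, —, —, 395, —, —, —, 183, —, 288, 324]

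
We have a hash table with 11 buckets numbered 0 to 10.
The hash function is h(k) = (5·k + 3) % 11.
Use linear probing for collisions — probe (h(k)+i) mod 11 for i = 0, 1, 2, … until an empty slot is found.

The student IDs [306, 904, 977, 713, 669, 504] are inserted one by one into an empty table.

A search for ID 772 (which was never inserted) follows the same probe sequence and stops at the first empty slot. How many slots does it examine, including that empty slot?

2

306 hashes to 4; slot 4 is free -> place at 4.
904 hashes to 2; slot 2 is free -> place at 2.
977 hashes to 4; 4 taken -> place at 5.
713 hashes to 4; 4,5 taken -> place at 6.
669 hashes to 4; 4,5,6 taken -> place at 7.
504 hashes to 4; 4,5,6,7 taken -> place at 8.
Table: [., ., 904, ., 306, 977, 713, 669, 504, ., .]
Lookup 772: h=2, probe 2,3 → slot 3 empty, not found.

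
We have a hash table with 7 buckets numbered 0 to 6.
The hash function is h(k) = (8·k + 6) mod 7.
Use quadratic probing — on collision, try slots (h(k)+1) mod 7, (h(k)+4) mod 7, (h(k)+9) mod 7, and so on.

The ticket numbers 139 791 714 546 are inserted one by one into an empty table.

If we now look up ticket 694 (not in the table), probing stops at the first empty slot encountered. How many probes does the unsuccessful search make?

Insert 139: h=5, slot 5 empty => index 5.
Insert 791: h=6, slot 6 empty => index 6.
Insert 714: h=6, slot 6 occupied => index 0.
Insert 546: h=6, slots 6,0 occupied => index 3.
Table: [714, -, -, 546, -, 139, 791]
Lookup 694: h=0, probe 0,1 → slot 1 empty, not found.

2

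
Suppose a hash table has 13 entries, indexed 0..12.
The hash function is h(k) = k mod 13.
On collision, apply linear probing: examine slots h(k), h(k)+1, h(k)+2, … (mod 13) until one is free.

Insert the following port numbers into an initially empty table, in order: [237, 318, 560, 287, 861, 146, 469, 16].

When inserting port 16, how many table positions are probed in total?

237: h=3 => slot 3
318: h=6 => slot 6
560: h=1 => slot 1
287: h=1, probe 1,2 => slot 2
861: h=3, probe 3,4 => slot 4
146: h=3, probe 3,4,5 => slot 5
469: h=1, probe 1,2,3,4,5,6,7 => slot 7
16: h=3, probe 3,4,5,6,7,8 => slot 8
Table: [., 560, 287, 237, 861, 146, 318, 469, 16, ., ., ., .]

6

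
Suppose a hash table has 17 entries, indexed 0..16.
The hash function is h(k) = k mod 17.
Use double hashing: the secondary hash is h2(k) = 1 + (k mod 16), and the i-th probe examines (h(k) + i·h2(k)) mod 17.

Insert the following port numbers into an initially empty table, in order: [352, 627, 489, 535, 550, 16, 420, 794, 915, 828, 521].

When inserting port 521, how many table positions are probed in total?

Insert 352: h=12, slot 12 empty -> index 12.
Insert 627: h=15, slot 15 empty -> index 15.
Insert 489: h=13, slot 13 empty -> index 13.
Insert 535: h=8, slot 8 empty -> index 8.
Insert 550: h=6, slot 6 empty -> index 6.
Insert 16: h=16, slot 16 empty -> index 16.
Insert 420: h=12, h2=5, slot 12 occupied -> index 0.
Insert 794: h=12, h2=11, slots 12,6,0 occupied -> index 11.
Insert 915: h=14, slot 14 empty -> index 14.
Insert 828: h=12, h2=13, slots 12,8 occupied -> index 4.
Insert 521: h=11, h2=10, slots 11,4,14 occupied -> index 7.
Table: [420, _, _, _, 828, _, 550, 521, 535, _, _, 794, 352, 489, 915, 627, 16]

4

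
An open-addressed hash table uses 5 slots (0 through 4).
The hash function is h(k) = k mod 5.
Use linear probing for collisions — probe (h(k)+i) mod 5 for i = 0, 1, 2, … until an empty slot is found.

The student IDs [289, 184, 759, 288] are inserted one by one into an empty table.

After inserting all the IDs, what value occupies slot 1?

759

289 hashes to 4; slot 4 is free → place at 4.
184 hashes to 4; 4 taken → place at 0.
759 hashes to 4; 4,0 taken → place at 1.
288 hashes to 3; slot 3 is free → place at 3.
Table: [184, 759, —, 288, 289]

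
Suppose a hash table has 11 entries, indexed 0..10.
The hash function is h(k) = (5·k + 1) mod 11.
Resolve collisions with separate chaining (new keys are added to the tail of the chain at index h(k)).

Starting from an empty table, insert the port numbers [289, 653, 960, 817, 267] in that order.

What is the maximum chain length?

4

289 -> bucket 5
653 -> bucket 10
960 -> bucket 5 (collision)
817 -> bucket 5 (collision)
267 -> bucket 5 (collision)
Final buckets:
0: _
1: _
2: _
3: _
4: _
5: 289 -> 960 -> 817 -> 267
6: _
7: _
8: _
9: _
10: 653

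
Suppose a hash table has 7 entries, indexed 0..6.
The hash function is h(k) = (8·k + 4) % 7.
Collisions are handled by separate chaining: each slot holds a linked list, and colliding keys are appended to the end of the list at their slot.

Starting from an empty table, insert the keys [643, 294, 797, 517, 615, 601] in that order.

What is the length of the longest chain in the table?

643 → bucket 3
294 → bucket 4
797 → bucket 3 (collision)
517 → bucket 3 (collision)
615 → bucket 3 (collision)
601 → bucket 3 (collision)
Final buckets:
0: .
1: .
2: .
3: 643 -> 797 -> 517 -> 615 -> 601
4: 294
5: .
6: .

5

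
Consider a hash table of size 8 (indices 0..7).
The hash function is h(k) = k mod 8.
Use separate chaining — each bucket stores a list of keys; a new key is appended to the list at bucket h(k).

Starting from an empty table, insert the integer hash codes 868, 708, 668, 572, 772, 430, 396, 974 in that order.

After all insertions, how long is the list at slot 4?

Insert 868: h=4, bucket 4 empty → new chain.
Insert 708: h=4, bucket 4 nonempty → append to chain.
Insert 668: h=4, bucket 4 nonempty → append to chain.
Insert 572: h=4, bucket 4 nonempty → append to chain.
Insert 772: h=4, bucket 4 nonempty → append to chain.
Insert 430: h=6, bucket 6 empty → new chain.
Insert 396: h=4, bucket 4 nonempty → append to chain.
Insert 974: h=6, bucket 6 nonempty → append to chain.
Final buckets:
0: ∅
1: ∅
2: ∅
3: ∅
4: 868 -> 708 -> 668 -> 572 -> 772 -> 396
5: ∅
6: 430 -> 974
7: ∅

6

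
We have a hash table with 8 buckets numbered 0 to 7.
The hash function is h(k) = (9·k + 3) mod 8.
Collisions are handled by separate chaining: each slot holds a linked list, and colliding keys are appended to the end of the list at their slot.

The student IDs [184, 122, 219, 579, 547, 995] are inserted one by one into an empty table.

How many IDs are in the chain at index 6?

184 → bucket 3
122 → bucket 5
219 → bucket 6
579 → bucket 6 (collision)
547 → bucket 6 (collision)
995 → bucket 6 (collision)
Final buckets:
0: .
1: .
2: .
3: 184
4: .
5: 122
6: 219 -> 579 -> 547 -> 995
7: .

4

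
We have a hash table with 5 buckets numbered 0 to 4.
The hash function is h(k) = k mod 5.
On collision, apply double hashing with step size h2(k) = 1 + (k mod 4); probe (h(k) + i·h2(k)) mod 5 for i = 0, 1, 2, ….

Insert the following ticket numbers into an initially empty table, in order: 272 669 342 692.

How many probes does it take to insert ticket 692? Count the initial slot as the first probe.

2

272: h=2 => slot 2
669: h=4 => slot 4
342: h=2, h2=3, probe 2,0 => slot 0
692: h=2, h2=1, probe 2,3 => slot 3
Table: [342, _, 272, 692, 669]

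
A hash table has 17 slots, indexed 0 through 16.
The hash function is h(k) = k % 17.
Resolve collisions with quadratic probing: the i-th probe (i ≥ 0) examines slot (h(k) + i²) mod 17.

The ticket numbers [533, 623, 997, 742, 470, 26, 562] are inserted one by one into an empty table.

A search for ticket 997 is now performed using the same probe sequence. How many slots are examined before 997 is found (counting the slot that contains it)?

Insert 533: h=6, slot 6 empty => index 6.
Insert 623: h=11, slot 11 empty => index 11.
Insert 997: h=11, slot 11 occupied => index 12.
Insert 742: h=11, slots 11,12 occupied => index 15.
Insert 470: h=11, slots 11,12,15 occupied => index 3.
Insert 26: h=9, slot 9 empty => index 9.
Insert 562: h=1, slot 1 empty => index 1.
Table: [—, 562, —, 470, —, —, 533, —, —, 26, —, 623, 997, —, —, 742, —]
Lookup 997: h=11, probe 11,12 → found at 12.

2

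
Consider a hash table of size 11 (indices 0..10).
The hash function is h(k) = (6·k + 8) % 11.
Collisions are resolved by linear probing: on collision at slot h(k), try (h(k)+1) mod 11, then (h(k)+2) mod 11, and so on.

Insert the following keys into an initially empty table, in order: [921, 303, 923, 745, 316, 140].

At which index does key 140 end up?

5

921 hashes to 1; slot 1 is free => place at 1.
303 hashes to 0; slot 0 is free => place at 0.
923 hashes to 2; slot 2 is free => place at 2.
745 hashes to 1; 1,2 taken => place at 3.
316 hashes to 1; 1,2,3 taken => place at 4.
140 hashes to 1; 1,2,3,4 taken => place at 5.
Table: [303, 921, 923, 745, 316, 140, —, —, —, —, —]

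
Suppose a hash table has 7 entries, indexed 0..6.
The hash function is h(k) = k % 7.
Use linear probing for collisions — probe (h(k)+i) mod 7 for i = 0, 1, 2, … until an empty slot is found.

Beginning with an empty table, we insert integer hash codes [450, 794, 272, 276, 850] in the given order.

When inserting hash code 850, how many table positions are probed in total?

Insert 450: h=2, slot 2 empty => index 2.
Insert 794: h=3, slot 3 empty => index 3.
Insert 272: h=6, slot 6 empty => index 6.
Insert 276: h=3, slot 3 occupied => index 4.
Insert 850: h=3, slots 3,4 occupied => index 5.
Table: [∅, ∅, 450, 794, 276, 850, 272]

3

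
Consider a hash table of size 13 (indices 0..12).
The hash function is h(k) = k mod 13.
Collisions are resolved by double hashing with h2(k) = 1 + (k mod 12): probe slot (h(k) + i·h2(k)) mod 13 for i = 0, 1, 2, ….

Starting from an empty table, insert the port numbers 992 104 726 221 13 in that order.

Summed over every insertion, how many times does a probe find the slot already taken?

992: h=4 => slot 4
104: h=0 => slot 0
726: h=11 => slot 11
221: h=0, h2=6, probe 0,6 => slot 6
13: h=0, h2=2, probe 0,2 => slot 2
Table: [104, ., 13, ., 992, ., 221, ., ., ., ., 726, .]

2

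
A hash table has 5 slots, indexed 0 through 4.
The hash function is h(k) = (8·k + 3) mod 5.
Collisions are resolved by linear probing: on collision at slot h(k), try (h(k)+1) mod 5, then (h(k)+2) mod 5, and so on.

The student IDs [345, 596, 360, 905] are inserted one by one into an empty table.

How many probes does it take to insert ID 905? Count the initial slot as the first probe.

345: h=3 => slot 3
596: h=1 => slot 1
360: h=3, probe 3,4 => slot 4
905: h=3, probe 3,4,0 => slot 0
Table: [905, 596, —, 345, 360]

3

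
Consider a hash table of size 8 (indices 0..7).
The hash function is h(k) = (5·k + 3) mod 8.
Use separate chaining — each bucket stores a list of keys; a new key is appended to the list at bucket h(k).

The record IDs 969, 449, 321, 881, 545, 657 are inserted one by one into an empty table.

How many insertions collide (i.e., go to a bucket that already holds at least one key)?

969 → bucket 0
449 → bucket 0 (collision)
321 → bucket 0 (collision)
881 → bucket 0 (collision)
545 → bucket 0 (collision)
657 → bucket 0 (collision)
Final buckets:
0: 969 -> 449 -> 321 -> 881 -> 545 -> 657
1: .
2: .
3: .
4: .
5: .
6: .
7: .

5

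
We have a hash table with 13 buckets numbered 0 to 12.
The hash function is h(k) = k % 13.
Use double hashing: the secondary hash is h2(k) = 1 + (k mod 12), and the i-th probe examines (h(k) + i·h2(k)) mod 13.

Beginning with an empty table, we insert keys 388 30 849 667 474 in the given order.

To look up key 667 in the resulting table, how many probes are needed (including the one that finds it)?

2

388: h=11 -> slot 11
30: h=4 -> slot 4
849: h=4, h2=10, probe 4,1 -> slot 1
667: h=4, h2=8, probe 4,12 -> slot 12
474: h=6 -> slot 6
Table: [—, 849, —, —, 30, —, 474, —, —, —, —, 388, 667]
Lookup 667: h=4, h2=8, probe 4,12 → found at 12.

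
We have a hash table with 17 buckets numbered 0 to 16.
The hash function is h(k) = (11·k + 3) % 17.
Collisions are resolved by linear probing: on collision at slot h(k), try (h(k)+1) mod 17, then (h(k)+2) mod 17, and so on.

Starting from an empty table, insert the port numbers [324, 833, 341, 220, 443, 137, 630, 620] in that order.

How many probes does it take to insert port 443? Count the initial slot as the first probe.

3

Insert 324: h=14, slot 14 empty => index 14.
Insert 833: h=3, slot 3 empty => index 3.
Insert 341: h=14, slot 14 occupied => index 15.
Insert 220: h=9, slot 9 empty => index 9.
Insert 443: h=14, slots 14,15 occupied => index 16.
Insert 137: h=14, slots 14,15,16 occupied => index 0.
Insert 630: h=14, slots 14,15,16,0 occupied => index 1.
Insert 620: h=6, slot 6 empty => index 6.
Table: [137, 630, -, 833, -, -, 620, -, -, 220, -, -, -, -, 324, 341, 443]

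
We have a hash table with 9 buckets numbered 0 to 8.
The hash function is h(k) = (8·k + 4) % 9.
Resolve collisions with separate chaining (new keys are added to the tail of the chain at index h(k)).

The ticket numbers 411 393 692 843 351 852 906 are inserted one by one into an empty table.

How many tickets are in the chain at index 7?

411 -> bucket 7
393 -> bucket 7 (collision)
692 -> bucket 5
843 -> bucket 7 (collision)
351 -> bucket 4
852 -> bucket 7 (collision)
906 -> bucket 7 (collision)
Final buckets:
0: -
1: -
2: -
3: -
4: 351
5: 692
6: -
7: 411 -> 393 -> 843 -> 852 -> 906
8: -

5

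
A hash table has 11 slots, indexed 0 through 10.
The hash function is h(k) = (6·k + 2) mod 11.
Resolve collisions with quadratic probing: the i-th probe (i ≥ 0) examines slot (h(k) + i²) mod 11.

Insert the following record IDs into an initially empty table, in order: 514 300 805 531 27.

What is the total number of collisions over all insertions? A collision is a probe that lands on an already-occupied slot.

2

514: h=6 -> slot 6
300: h=9 -> slot 9
805: h=3 -> slot 3
531: h=9, probe 9,10 -> slot 10
27: h=10, probe 10,0 -> slot 0
Table: [27, -, -, 805, -, -, 514, -, -, 300, 531]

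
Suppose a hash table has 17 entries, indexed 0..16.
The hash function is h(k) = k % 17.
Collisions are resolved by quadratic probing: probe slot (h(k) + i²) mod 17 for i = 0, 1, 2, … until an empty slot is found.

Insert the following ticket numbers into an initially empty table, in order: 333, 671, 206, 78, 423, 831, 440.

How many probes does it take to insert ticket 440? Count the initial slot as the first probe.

4

333 hashes to 10; slot 10 is free => place at 10.
671 hashes to 8; slot 8 is free => place at 8.
206 hashes to 2; slot 2 is free => place at 2.
78 hashes to 10; 10 taken => place at 11.
423 hashes to 15; slot 15 is free => place at 15.
831 hashes to 15; 15 taken => place at 16.
440 hashes to 15; 15,16,2 taken => place at 7.
Table: [_, _, 206, _, _, _, _, 440, 671, _, 333, 78, _, _, _, 423, 831]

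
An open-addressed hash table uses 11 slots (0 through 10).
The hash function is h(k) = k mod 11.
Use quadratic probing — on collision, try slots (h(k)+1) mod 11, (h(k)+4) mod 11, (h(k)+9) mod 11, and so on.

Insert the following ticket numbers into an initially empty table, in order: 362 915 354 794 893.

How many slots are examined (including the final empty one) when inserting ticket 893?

362 hashes to 10; slot 10 is free → place at 10.
915 hashes to 2; slot 2 is free → place at 2.
354 hashes to 2; 2 taken → place at 3.
794 hashes to 2; 2,3 taken → place at 6.
893 hashes to 2; 2,3,6 taken → place at 0.
Table: [893, -, 915, 354, -, -, 794, -, -, -, 362]

4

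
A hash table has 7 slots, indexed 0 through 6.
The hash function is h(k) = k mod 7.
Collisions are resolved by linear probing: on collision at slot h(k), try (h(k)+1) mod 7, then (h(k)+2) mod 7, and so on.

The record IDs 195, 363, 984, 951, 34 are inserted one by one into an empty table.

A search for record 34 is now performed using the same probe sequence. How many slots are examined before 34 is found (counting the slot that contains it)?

4

Insert 195: h=6, slot 6 empty -> index 6.
Insert 363: h=6, slot 6 occupied -> index 0.
Insert 984: h=4, slot 4 empty -> index 4.
Insert 951: h=6, slots 6,0 occupied -> index 1.
Insert 34: h=6, slots 6,0,1 occupied -> index 2.
Table: [363, 951, 34, ∅, 984, ∅, 195]
Lookup 34: h=6, probe 6,0,1,2 → found at 2.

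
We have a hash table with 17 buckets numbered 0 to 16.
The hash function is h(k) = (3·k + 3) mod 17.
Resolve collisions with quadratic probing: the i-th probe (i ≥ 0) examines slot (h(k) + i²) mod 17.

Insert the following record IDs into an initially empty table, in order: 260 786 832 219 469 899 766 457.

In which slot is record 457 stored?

13

260 hashes to 1; slot 1 is free → place at 1.
786 hashes to 15; slot 15 is free → place at 15.
832 hashes to 0; slot 0 is free → place at 0.
219 hashes to 14; slot 14 is free → place at 14.
469 hashes to 16; slot 16 is free → place at 16.
899 hashes to 14; 14,15,1 taken → place at 6.
766 hashes to 6; 6 taken → place at 7.
457 hashes to 14; 14,15,1,6 taken → place at 13.
Table: [832, 260, ∅, ∅, ∅, ∅, 899, 766, ∅, ∅, ∅, ∅, ∅, 457, 219, 786, 469]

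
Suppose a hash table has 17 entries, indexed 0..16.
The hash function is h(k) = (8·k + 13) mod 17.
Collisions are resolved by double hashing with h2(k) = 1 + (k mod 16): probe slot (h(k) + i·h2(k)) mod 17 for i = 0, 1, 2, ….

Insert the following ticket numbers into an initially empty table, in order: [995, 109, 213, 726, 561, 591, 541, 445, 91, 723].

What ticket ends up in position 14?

995 hashes to 0; slot 0 is free => place at 0.
109 hashes to 1; slot 1 is free => place at 1.
213 hashes to 0, h2=6; 0 taken => place at 6.
726 hashes to 7; slot 7 is free => place at 7.
561 hashes to 13; slot 13 is free => place at 13.
591 hashes to 15; slot 15 is free => place at 15.
541 hashes to 6, h2=14; 6 taken => place at 3.
445 hashes to 3, h2=14; 3,0 taken => place at 14.
91 hashes to 10; slot 10 is free => place at 10.
723 hashes to 0, h2=4; 0 taken => place at 4.
Table: [995, 109, _, 541, 723, _, 213, 726, _, _, 91, _, _, 561, 445, 591, _]

445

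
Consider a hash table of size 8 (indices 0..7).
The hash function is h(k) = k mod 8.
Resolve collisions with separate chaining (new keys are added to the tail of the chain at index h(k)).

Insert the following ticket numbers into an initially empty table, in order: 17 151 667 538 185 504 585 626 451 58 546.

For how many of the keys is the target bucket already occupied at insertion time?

Insert 17: h=1, bucket 1 empty -> new chain.
Insert 151: h=7, bucket 7 empty -> new chain.
Insert 667: h=3, bucket 3 empty -> new chain.
Insert 538: h=2, bucket 2 empty -> new chain.
Insert 185: h=1, bucket 1 nonempty -> append to chain.
Insert 504: h=0, bucket 0 empty -> new chain.
Insert 585: h=1, bucket 1 nonempty -> append to chain.
Insert 626: h=2, bucket 2 nonempty -> append to chain.
Insert 451: h=3, bucket 3 nonempty -> append to chain.
Insert 58: h=2, bucket 2 nonempty -> append to chain.
Insert 546: h=2, bucket 2 nonempty -> append to chain.
Final buckets:
0: 504
1: 17 -> 185 -> 585
2: 538 -> 626 -> 58 -> 546
3: 667 -> 451
4: ∅
5: ∅
6: ∅
7: 151

6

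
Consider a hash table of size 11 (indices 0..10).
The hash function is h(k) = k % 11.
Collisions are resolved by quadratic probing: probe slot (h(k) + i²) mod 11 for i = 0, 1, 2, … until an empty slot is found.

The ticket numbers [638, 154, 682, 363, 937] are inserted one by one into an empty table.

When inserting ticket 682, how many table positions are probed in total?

638: h=0 -> slot 0
154: h=0, probe 0,1 -> slot 1
682: h=0, probe 0,1,4 -> slot 4
363: h=0, probe 0,1,4,9 -> slot 9
937: h=2 -> slot 2
Table: [638, 154, 937, ∅, 682, ∅, ∅, ∅, ∅, 363, ∅]

3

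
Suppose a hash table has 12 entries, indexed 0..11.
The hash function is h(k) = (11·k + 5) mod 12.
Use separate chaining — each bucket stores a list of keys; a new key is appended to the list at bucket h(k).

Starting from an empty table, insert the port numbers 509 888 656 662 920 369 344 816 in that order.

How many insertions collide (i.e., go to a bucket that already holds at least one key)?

509 -> bucket 0
888 -> bucket 5
656 -> bucket 9
662 -> bucket 3
920 -> bucket 9 (collision)
369 -> bucket 8
344 -> bucket 9 (collision)
816 -> bucket 5 (collision)
Final buckets:
0: 509
1: -
2: -
3: 662
4: -
5: 888 -> 816
6: -
7: -
8: 369
9: 656 -> 920 -> 344
10: -
11: -

3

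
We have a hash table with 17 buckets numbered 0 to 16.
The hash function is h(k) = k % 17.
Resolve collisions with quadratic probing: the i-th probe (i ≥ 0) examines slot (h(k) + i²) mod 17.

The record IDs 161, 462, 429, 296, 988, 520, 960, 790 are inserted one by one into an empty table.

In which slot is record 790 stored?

161: h=8 => slot 8
462: h=3 => slot 3
429: h=4 => slot 4
296: h=7 => slot 7
988: h=2 => slot 2
520: h=10 => slot 10
960: h=8, probe 8,9 => slot 9
790: h=8, probe 8,9,12 => slot 12
Table: [., ., 988, 462, 429, ., ., 296, 161, 960, 520, ., 790, ., ., ., .]

12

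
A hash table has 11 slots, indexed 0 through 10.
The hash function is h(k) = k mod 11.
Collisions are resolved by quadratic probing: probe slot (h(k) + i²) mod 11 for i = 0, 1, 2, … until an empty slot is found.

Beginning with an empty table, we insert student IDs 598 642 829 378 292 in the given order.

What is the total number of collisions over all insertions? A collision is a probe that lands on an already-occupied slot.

Insert 598: h=4, slot 4 empty -> index 4.
Insert 642: h=4, slot 4 occupied -> index 5.
Insert 829: h=4, slots 4,5 occupied -> index 8.
Insert 378: h=4, slots 4,5,8 occupied -> index 2.
Insert 292: h=6, slot 6 empty -> index 6.
Table: [., ., 378, ., 598, 642, 292, ., 829, ., .]

6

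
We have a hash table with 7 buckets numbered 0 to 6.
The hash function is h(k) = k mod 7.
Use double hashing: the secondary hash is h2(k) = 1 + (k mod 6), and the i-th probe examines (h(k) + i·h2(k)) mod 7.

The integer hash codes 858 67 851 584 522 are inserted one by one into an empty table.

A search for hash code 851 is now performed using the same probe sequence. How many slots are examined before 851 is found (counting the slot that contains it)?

2

858 hashes to 4; slot 4 is free -> place at 4.
67 hashes to 4, h2=2; 4 taken -> place at 6.
851 hashes to 4, h2=6; 4 taken -> place at 3.
584 hashes to 3, h2=3; 3,6 taken -> place at 2.
522 hashes to 4, h2=1; 4 taken -> place at 5.
Table: [∅, ∅, 584, 851, 858, 522, 67]
Lookup 851: h=4, h2=6, probe 4,3 → found at 3.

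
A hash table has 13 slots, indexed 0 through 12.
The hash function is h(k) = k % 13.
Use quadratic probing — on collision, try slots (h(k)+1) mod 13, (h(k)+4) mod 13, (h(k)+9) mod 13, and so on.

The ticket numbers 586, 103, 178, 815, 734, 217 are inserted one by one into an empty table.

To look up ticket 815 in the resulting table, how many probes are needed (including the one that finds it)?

586 hashes to 1; slot 1 is free → place at 1.
103 hashes to 12; slot 12 is free → place at 12.
178 hashes to 9; slot 9 is free → place at 9.
815 hashes to 9; 9 taken → place at 10.
734 hashes to 6; slot 6 is free → place at 6.
217 hashes to 9; 9,10 taken → place at 0.
Table: [217, 586, ., ., ., ., 734, ., ., 178, 815, ., 103]
Lookup 815: h=9, probe 9,10 → found at 10.

2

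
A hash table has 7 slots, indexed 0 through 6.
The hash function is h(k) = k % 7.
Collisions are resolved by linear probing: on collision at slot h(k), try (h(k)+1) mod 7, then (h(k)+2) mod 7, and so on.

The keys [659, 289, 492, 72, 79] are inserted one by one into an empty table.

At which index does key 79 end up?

5

659 hashes to 1; slot 1 is free => place at 1.
289 hashes to 2; slot 2 is free => place at 2.
492 hashes to 2; 2 taken => place at 3.
72 hashes to 2; 2,3 taken => place at 4.
79 hashes to 2; 2,3,4 taken => place at 5.
Table: [_, 659, 289, 492, 72, 79, _]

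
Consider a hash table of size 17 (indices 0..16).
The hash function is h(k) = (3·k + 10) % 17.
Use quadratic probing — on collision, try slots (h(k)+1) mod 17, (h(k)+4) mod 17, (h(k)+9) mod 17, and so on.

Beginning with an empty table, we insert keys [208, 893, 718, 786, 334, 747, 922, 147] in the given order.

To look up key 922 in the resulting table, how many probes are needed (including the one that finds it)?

4

Insert 208: h=5, slot 5 empty → index 5.
Insert 893: h=3, slot 3 empty → index 3.
Insert 718: h=5, slot 5 occupied → index 6.
Insert 786: h=5, slots 5,6 occupied → index 9.
Insert 334: h=9, slot 9 occupied → index 10.
Insert 747: h=7, slot 7 empty → index 7.
Insert 922: h=5, slots 5,6,9 occupied → index 14.
Insert 147: h=9, slots 9,10 occupied → index 13.
Table: [∅, ∅, ∅, 893, ∅, 208, 718, 747, ∅, 786, 334, ∅, ∅, 147, 922, ∅, ∅]
Lookup 922: h=5, probe 5,6,9,14 → found at 14.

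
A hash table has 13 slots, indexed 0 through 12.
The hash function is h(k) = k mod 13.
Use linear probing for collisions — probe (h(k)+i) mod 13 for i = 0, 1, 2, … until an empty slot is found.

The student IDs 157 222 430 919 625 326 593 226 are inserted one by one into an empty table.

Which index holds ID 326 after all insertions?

Insert 157: h=1, slot 1 empty → index 1.
Insert 222: h=1, slot 1 occupied → index 2.
Insert 430: h=1, slots 1,2 occupied → index 3.
Insert 919: h=9, slot 9 empty → index 9.
Insert 625: h=1, slots 1,2,3 occupied → index 4.
Insert 326: h=1, slots 1,2,3,4 occupied → index 5.
Insert 593: h=8, slot 8 empty → index 8.
Insert 226: h=5, slot 5 occupied → index 6.
Table: [., 157, 222, 430, 625, 326, 226, ., 593, 919, ., ., .]

5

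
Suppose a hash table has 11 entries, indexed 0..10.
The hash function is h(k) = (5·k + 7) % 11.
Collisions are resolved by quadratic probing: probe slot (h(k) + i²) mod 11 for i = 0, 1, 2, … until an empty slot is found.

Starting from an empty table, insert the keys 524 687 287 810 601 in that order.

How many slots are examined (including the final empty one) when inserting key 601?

4

524 hashes to 9; slot 9 is free → place at 9.
687 hashes to 10; slot 10 is free → place at 10.
287 hashes to 1; slot 1 is free → place at 1.
810 hashes to 9; 9,10 taken → place at 2.
601 hashes to 9; 9,10,2 taken → place at 7.
Table: [., 287, 810, ., ., ., ., 601, ., 524, 687]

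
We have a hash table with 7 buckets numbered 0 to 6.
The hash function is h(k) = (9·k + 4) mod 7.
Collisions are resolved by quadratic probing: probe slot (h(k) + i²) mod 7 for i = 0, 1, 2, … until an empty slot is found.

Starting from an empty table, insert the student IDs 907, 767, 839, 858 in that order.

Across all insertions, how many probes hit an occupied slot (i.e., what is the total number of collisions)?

4

Insert 907: h=5, slot 5 empty => index 5.
Insert 767: h=5, slot 5 occupied => index 6.
Insert 839: h=2, slot 2 empty => index 2.
Insert 858: h=5, slots 5,6,2 occupied => index 0.
Table: [858, —, 839, —, —, 907, 767]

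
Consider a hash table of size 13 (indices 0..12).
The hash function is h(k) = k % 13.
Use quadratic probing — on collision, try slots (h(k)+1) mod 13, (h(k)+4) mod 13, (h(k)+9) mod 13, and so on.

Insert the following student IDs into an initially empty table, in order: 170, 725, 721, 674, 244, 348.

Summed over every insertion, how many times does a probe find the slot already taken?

9

Insert 170: h=1, slot 1 empty => index 1.
Insert 725: h=10, slot 10 empty => index 10.
Insert 721: h=6, slot 6 empty => index 6.
Insert 674: h=11, slot 11 empty => index 11.
Insert 244: h=10, slots 10,11,1,6 occupied => index 0.
Insert 348: h=10, slots 10,11,1,6,0 occupied => index 9.
Table: [244, 170, -, -, -, -, 721, -, -, 348, 725, 674, -]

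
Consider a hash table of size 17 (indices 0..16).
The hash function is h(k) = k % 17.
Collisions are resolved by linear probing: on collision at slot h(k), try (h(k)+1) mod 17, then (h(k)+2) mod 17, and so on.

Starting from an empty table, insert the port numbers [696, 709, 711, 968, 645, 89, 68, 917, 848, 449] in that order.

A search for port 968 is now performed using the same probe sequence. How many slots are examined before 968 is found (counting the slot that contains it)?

696 hashes to 16; slot 16 is free => place at 16.
709 hashes to 12; slot 12 is free => place at 12.
711 hashes to 14; slot 14 is free => place at 14.
968 hashes to 16; 16 taken => place at 0.
645 hashes to 16; 16,0 taken => place at 1.
89 hashes to 4; slot 4 is free => place at 4.
68 hashes to 0; 0,1 taken => place at 2.
917 hashes to 16; 16,0,1,2 taken => place at 3.
848 hashes to 15; slot 15 is free => place at 15.
449 hashes to 7; slot 7 is free => place at 7.
Table: [968, 645, 68, 917, 89, -, -, 449, -, -, -, -, 709, -, 711, 848, 696]
Lookup 968: h=16, probe 16,0 → found at 0.

2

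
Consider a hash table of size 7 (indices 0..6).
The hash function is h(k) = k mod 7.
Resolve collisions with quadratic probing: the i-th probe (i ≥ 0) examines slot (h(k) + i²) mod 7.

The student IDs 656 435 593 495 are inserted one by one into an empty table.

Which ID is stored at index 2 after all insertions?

495

656: h=5 => slot 5
435: h=1 => slot 1
593: h=5, probe 5,6 => slot 6
495: h=5, probe 5,6,2 => slot 2
Table: [., 435, 495, ., ., 656, 593]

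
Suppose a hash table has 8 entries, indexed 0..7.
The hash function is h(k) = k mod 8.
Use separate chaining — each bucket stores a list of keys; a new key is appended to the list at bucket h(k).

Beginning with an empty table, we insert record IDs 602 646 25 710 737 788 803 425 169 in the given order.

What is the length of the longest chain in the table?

4

Insert 602: h=2, bucket 2 empty -> new chain.
Insert 646: h=6, bucket 6 empty -> new chain.
Insert 25: h=1, bucket 1 empty -> new chain.
Insert 710: h=6, bucket 6 nonempty -> append to chain.
Insert 737: h=1, bucket 1 nonempty -> append to chain.
Insert 788: h=4, bucket 4 empty -> new chain.
Insert 803: h=3, bucket 3 empty -> new chain.
Insert 425: h=1, bucket 1 nonempty -> append to chain.
Insert 169: h=1, bucket 1 nonempty -> append to chain.
Final buckets:
0: —
1: 25 -> 737 -> 425 -> 169
2: 602
3: 803
4: 788
5: —
6: 646 -> 710
7: —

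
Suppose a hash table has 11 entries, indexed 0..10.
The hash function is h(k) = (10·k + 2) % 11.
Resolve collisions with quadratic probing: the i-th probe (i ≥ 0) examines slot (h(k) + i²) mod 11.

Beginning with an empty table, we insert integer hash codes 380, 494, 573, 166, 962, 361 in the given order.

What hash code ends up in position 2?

166

Insert 380: h=7, slot 7 empty -> index 7.
Insert 494: h=3, slot 3 empty -> index 3.
Insert 573: h=1, slot 1 empty -> index 1.
Insert 166: h=1, slot 1 occupied -> index 2.
Insert 962: h=8, slot 8 empty -> index 8.
Insert 361: h=4, slot 4 empty -> index 4.
Table: [-, 573, 166, 494, 361, -, -, 380, 962, -, -]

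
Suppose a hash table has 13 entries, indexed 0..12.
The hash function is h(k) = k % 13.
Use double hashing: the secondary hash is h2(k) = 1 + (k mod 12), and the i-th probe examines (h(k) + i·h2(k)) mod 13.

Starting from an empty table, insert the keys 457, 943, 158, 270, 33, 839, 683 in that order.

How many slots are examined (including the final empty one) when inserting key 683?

457 hashes to 2; slot 2 is free → place at 2.
943 hashes to 7; slot 7 is free → place at 7.
158 hashes to 2, h2=3; 2 taken → place at 5.
270 hashes to 10; slot 10 is free → place at 10.
33 hashes to 7, h2=10; 7 taken → place at 4.
839 hashes to 7, h2=12; 7 taken → place at 6.
683 hashes to 7, h2=12; 7,6,5,4 taken → place at 3.
Table: [-, -, 457, 683, 33, 158, 839, 943, -, -, 270, -, -]

5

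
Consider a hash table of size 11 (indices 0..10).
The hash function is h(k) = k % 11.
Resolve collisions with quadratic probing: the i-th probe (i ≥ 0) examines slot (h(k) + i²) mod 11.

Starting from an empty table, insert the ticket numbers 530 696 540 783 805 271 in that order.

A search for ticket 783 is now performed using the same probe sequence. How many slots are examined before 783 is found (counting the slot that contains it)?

Insert 530: h=2, slot 2 empty => index 2.
Insert 696: h=3, slot 3 empty => index 3.
Insert 540: h=1, slot 1 empty => index 1.
Insert 783: h=2, slots 2,3 occupied => index 6.
Insert 805: h=2, slots 2,3,6 occupied => index 0.
Insert 271: h=7, slot 7 empty => index 7.
Table: [805, 540, 530, 696, ∅, ∅, 783, 271, ∅, ∅, ∅]
Lookup 783: h=2, probe 2,3,6 → found at 6.

3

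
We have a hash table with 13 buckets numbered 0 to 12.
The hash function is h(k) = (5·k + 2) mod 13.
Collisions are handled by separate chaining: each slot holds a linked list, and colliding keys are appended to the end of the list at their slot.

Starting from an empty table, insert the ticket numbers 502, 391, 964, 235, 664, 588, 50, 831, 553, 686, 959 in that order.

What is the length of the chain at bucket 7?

3

502 -> bucket 3
391 -> bucket 7
964 -> bucket 12
235 -> bucket 7 (collision)
664 -> bucket 7 (collision)
588 -> bucket 4
50 -> bucket 5
831 -> bucket 10
553 -> bucket 11
686 -> bucket 0
959 -> bucket 0 (collision)
Final buckets:
0: 686 -> 959
1: .
2: .
3: 502
4: 588
5: 50
6: .
7: 391 -> 235 -> 664
8: .
9: .
10: 831
11: 553
12: 964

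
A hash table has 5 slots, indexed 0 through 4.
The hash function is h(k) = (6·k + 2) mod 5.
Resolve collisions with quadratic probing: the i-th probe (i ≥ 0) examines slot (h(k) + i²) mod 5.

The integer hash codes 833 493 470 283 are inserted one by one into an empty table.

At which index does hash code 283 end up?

4

833 hashes to 0; slot 0 is free → place at 0.
493 hashes to 0; 0 taken → place at 1.
470 hashes to 2; slot 2 is free → place at 2.
283 hashes to 0; 0,1 taken → place at 4.
Table: [833, 493, 470, ., 283]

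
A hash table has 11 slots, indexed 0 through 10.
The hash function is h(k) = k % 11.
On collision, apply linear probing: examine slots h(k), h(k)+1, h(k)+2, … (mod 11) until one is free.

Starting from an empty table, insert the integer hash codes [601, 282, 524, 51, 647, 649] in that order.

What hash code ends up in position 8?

601: h=7 => slot 7
282: h=7, probe 7,8 => slot 8
524: h=7, probe 7,8,9 => slot 9
51: h=7, probe 7,8,9,10 => slot 10
647: h=9, probe 9,10,0 => slot 0
649: h=0, probe 0,1 => slot 1
Table: [647, 649, _, _, _, _, _, 601, 282, 524, 51]

282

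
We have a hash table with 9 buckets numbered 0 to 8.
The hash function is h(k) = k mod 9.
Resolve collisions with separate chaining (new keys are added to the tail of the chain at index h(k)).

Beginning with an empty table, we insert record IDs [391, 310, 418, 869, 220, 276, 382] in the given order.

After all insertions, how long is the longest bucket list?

391 → bucket 4
310 → bucket 4 (collision)
418 → bucket 4 (collision)
869 → bucket 5
220 → bucket 4 (collision)
276 → bucket 6
382 → bucket 4 (collision)
Final buckets:
0: —
1: —
2: —
3: —
4: 391 -> 310 -> 418 -> 220 -> 382
5: 869
6: 276
7: —
8: —

5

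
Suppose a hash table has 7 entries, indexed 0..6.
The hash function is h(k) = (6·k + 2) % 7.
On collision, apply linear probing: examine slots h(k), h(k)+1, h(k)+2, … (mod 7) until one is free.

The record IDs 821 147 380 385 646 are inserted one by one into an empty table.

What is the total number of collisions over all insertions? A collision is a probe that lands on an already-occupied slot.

821: h=0 -> slot 0
147: h=2 -> slot 2
380: h=0, probe 0,1 -> slot 1
385: h=2, probe 2,3 -> slot 3
646: h=0, probe 0,1,2,3,4 -> slot 4
Table: [821, 380, 147, 385, 646, —, —]

6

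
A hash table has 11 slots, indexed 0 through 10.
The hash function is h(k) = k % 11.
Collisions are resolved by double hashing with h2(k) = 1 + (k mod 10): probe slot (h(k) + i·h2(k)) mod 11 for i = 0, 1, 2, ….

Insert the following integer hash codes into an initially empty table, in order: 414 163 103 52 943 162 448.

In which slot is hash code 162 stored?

Insert 414: h=7, slot 7 empty → index 7.
Insert 163: h=9, slot 9 empty → index 9.
Insert 103: h=4, slot 4 empty → index 4.
Insert 52: h=8, slot 8 empty → index 8.
Insert 943: h=8, h2=4, slot 8 occupied → index 1.
Insert 162: h=8, h2=3, slot 8 occupied → index 0.
Insert 448: h=8, h2=9, slot 8 occupied → index 6.
Table: [162, 943, —, —, 103, —, 448, 414, 52, 163, —]

0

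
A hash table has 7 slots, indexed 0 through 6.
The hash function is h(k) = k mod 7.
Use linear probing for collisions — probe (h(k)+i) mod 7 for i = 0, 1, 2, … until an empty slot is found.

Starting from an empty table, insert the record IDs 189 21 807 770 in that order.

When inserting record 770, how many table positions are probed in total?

4

Insert 189: h=0, slot 0 empty → index 0.
Insert 21: h=0, slot 0 occupied → index 1.
Insert 807: h=2, slot 2 empty → index 2.
Insert 770: h=0, slots 0,1,2 occupied → index 3.
Table: [189, 21, 807, 770, —, —, —]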